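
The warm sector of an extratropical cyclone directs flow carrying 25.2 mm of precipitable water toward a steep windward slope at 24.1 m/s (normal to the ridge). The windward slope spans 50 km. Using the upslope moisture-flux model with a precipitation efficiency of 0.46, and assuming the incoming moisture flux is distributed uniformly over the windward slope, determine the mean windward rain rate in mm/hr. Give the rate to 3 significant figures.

R ≈ 20.1 mm/hr

Incoming column moisture flux per unit ridge length: F = V × PW = 24.1 × 25.2 = 607.32 mm·m/s.
Spread over the 50 km slope with efficiency ε = 0.46: R = ε·F/W = 0.46 × 607.32 / 50000 m = 5.587e-03 mm/s.
R = 5.587e-03 × 3600 = 20.1 mm/hr.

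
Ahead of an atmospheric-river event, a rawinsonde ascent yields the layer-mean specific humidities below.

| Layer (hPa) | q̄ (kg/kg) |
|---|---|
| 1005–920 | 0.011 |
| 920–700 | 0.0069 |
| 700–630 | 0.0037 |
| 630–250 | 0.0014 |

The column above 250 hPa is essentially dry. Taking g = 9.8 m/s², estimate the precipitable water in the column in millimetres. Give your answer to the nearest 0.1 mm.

Precipitable water is the column-integrated vapour mass per unit area: PW = (1/g) Σ q̄ Δp, with q in kg/kg and Δp in Pa (1 kg/m² of water = 1 mm).
Layer 1005–920 hPa: Δp = 85 hPa = 8500 Pa, q̄ = 0.011 kg/kg → 0.011 × 8500 / 9.8 = 9.54 mm
Layer 920–700 hPa: Δp = 220 hPa = 22000 Pa, q̄ = 0.0069 kg/kg → 0.0069 × 22000 / 9.8 = 15.49 mm
Layer 700–630 hPa: Δp = 70 hPa = 7000 Pa, q̄ = 0.0037 kg/kg → 0.0037 × 7000 / 9.8 = 2.64 mm
Layer 630–250 hPa: Δp = 380 hPa = 38000 Pa, q̄ = 0.0014 kg/kg → 0.0014 × 38000 / 9.8 = 5.43 mm
PW = 9.54 + 15.49 + 2.64 + 5.43 = 33.10 ≈ 33.1 mm.

PW ≈ 33.1 mm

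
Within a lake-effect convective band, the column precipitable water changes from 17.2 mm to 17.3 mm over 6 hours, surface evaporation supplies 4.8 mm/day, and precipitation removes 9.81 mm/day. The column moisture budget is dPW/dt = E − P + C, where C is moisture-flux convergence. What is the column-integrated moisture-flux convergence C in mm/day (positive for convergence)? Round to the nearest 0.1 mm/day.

dPW/dt = (17.3 − 17.2) mm / (6/24 day) = +0.400 mm/day.
C = dPW/dt − E + P = (+0.400) − 4.8 + 9.81 = 5.4 mm/day.

C ≈ 5.4 mm/day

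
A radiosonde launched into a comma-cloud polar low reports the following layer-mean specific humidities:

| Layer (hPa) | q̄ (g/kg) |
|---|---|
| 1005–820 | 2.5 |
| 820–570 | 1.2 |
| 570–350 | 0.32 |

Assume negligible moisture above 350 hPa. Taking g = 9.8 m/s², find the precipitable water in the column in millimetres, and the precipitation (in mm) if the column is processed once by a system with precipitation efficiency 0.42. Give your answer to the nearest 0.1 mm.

Precipitable water is the column-integrated vapour mass per unit area: PW = (1/g) Σ q̄ Δp, with q in kg/kg and Δp in Pa (1 kg/m² of water = 1 mm).
Layer 1005–820 hPa: Δp = 185 hPa = 18500 Pa, q̄ = 0.0025 kg/kg → 0.0025 × 18500 / 9.8 = 4.72 mm
Layer 820–570 hPa: Δp = 250 hPa = 25000 Pa, q̄ = 0.0012 kg/kg → 0.0012 × 25000 / 9.8 = 3.06 mm
Layer 570–350 hPa: Δp = 220 hPa = 22000 Pa, q̄ = 0.00032 kg/kg → 0.00032 × 22000 / 9.8 = 0.72 mm
PW = 4.72 + 3.06 + 0.72 = 8.50 ≈ 8.5 mm.
Precipitation = ε × PW = 0.42 × 8.5 = 3.6 mm.

PW ≈ 8.5 mm; precipitation ≈ 3.6 mm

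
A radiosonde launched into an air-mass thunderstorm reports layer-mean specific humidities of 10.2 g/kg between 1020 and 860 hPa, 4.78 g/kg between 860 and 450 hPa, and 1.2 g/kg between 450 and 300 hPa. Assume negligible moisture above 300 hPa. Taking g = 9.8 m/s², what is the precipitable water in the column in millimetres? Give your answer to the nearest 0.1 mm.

PW ≈ 38.5 mm

Precipitable water is the column-integrated vapour mass per unit area: PW = (1/g) Σ q̄ Δp, with q in kg/kg and Δp in Pa (1 kg/m² of water = 1 mm).
Layer 1020–860 hPa: Δp = 160 hPa = 16000 Pa, q̄ = 0.0102 kg/kg → 0.0102 × 16000 / 9.8 = 16.65 mm
Layer 860–450 hPa: Δp = 410 hPa = 41000 Pa, q̄ = 0.00478 kg/kg → 0.00478 × 41000 / 9.8 = 20.00 mm
Layer 450–300 hPa: Δp = 150 hPa = 15000 Pa, q̄ = 0.0012 kg/kg → 0.0012 × 15000 / 9.8 = 1.84 mm
PW = 16.65 + 20.00 + 1.84 = 38.49 ≈ 38.5 mm.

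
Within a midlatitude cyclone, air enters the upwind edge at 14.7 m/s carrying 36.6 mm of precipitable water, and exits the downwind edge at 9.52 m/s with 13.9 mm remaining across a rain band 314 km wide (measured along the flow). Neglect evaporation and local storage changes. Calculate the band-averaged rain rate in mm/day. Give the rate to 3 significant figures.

Column moisture flux per unit crosswind length is F = V × PW.
Inflow: F_in = 14.7 × 36.6 = 538.02 mm·m/s
Outflow: F_out = 9.52 × 13.9 = 132.328 mm·m/s
Steady-state rate R = (F_in − F_out)/L = (538.02 − 132.328) / 314000 m = 1.292e-03 mm/s.
R = 1.292e-03 × 3600 × 24 = 112 mm/day.

R ≈ 112 mm/day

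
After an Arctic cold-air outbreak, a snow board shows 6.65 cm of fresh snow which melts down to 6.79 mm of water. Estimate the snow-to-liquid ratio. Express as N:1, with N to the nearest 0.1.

Ratio = snow depth / SWE = 66.5 mm / 6.79 mm = 9.8, i.e. 9.8:1.

ratio ≈ 9.8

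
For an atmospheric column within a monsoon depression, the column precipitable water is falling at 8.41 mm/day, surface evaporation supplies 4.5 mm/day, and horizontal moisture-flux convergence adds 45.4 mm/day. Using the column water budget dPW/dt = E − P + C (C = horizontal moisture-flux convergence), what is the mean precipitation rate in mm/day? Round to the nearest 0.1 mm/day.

dPW/dt = -8.41 mm/day.
P = E + C − dPW/dt = 4.5 + (45.4) − (-8.41) = 58.3 mm/day.

P ≈ 58.3 mm/day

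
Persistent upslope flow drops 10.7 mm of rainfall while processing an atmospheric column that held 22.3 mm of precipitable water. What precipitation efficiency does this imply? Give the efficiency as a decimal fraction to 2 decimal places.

ε ≈ 0.48

ε = rainfall / PW = 10.7 / 22.3 = 0.48.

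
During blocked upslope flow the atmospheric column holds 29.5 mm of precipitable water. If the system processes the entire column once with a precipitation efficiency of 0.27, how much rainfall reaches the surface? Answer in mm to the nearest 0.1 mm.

rainfall ≈ 8.0 mm

Rainfall = ε × PW = 0.27 × 29.5 = 8.0 mm.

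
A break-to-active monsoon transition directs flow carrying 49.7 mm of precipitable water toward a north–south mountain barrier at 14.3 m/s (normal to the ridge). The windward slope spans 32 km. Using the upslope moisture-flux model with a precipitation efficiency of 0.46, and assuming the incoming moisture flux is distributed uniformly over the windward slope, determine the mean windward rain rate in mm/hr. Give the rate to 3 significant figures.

R ≈ 36.8 mm/hr

Incoming column moisture flux per unit ridge length: F = V × PW = 14.3 × 49.7 = 710.71 mm·m/s.
Spread over the 32 km slope with efficiency ε = 0.46: R = ε·F/W = 0.46 × 710.71 / 32000 m = 1.022e-02 mm/s.
R = 1.022e-02 × 3600 = 36.8 mm/hr.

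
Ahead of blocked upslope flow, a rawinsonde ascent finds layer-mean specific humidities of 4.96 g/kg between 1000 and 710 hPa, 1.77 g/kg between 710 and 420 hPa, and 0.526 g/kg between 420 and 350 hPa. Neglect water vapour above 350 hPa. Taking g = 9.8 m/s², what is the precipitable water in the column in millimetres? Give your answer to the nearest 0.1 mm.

Precipitable water is the column-integrated vapour mass per unit area: PW = (1/g) Σ q̄ Δp, with q in kg/kg and Δp in Pa (1 kg/m² of water = 1 mm).
Layer 1000–710 hPa: Δp = 290 hPa = 29000 Pa, q̄ = 0.00496 kg/kg → 0.00496 × 29000 / 9.8 = 14.68 mm
Layer 710–420 hPa: Δp = 290 hPa = 29000 Pa, q̄ = 0.00177 kg/kg → 0.00177 × 29000 / 9.8 = 5.24 mm
Layer 420–350 hPa: Δp = 70 hPa = 7000 Pa, q̄ = 0.000526 kg/kg → 0.000526 × 7000 / 9.8 = 0.38 mm
PW = 14.68 + 5.24 + 0.38 = 20.30 ≈ 20.3 mm.

PW ≈ 20.3 mm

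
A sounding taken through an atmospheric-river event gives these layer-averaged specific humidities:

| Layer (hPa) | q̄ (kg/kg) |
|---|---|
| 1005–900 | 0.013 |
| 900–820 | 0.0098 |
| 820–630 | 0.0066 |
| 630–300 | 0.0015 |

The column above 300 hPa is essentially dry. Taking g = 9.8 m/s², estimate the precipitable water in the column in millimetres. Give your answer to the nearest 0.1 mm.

Precipitable water is the column-integrated vapour mass per unit area: PW = (1/g) Σ q̄ Δp, with q in kg/kg and Δp in Pa (1 kg/m² of water = 1 mm).
Layer 1005–900 hPa: Δp = 105 hPa = 10500 Pa, q̄ = 0.013 kg/kg → 0.013 × 10500 / 9.8 = 13.93 mm
Layer 900–820 hPa: Δp = 80 hPa = 8000 Pa, q̄ = 0.0098 kg/kg → 0.0098 × 8000 / 9.8 = 8.00 mm
Layer 820–630 hPa: Δp = 190 hPa = 19000 Pa, q̄ = 0.0066 kg/kg → 0.0066 × 19000 / 9.8 = 12.80 mm
Layer 630–300 hPa: Δp = 330 hPa = 33000 Pa, q̄ = 0.0015 kg/kg → 0.0015 × 33000 / 9.8 = 5.05 mm
PW = 13.93 + 8.00 + 12.80 + 5.05 = 39.78 ≈ 39.8 mm.

PW ≈ 39.8 mm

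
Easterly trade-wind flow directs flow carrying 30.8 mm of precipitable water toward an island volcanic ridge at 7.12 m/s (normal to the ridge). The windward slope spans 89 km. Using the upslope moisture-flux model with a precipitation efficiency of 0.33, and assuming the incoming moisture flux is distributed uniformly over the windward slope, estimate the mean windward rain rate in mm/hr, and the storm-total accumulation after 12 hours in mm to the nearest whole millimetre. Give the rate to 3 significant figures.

R ≈ 2.93 mm/hr; total ≈ 35 mm

Incoming column moisture flux per unit ridge length: F = V × PW = 7.12 × 30.8 = 219.296 mm·m/s.
Spread over the 89 km slope with efficiency ε = 0.33: R = ε·F/W = 0.33 × 219.296 / 89000 m = 8.131e-04 mm/s.
R = 8.131e-04 × 3600 = 2.93 mm/hr.
Over 12 h: total = 2.93 × 12 = 35.16 ≈ 35 mm.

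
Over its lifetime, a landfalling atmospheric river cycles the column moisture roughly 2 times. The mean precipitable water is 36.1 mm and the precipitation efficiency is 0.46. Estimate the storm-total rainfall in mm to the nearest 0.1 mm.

rainfall ≈ 33.2 mm

Each cycle deposits ε × PW = 0.46 × 36.1 = 16.606 mm.
Over 2 cycles: 2 × 16.606 = 33.2 mm.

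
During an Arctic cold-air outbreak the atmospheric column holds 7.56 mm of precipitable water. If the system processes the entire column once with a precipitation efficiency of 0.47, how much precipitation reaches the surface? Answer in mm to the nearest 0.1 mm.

Precipitation = ε × PW = 0.47 × 7.56 = 3.6 mm.

precipitation ≈ 3.6 mm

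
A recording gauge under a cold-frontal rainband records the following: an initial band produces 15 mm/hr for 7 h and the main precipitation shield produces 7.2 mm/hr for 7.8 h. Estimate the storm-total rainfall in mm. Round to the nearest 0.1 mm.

total ≈ 161.2 mm

Total = Σ Rᵢ Δtᵢ = 15 × 7 + 7.2 × 7.8
      = 105 + 56.16 = 161.2 mm.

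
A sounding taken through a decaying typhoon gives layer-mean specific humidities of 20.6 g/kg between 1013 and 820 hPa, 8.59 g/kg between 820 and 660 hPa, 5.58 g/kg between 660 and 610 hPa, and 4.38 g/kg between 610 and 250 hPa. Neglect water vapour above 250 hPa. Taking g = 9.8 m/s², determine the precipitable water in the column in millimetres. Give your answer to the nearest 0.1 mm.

Precipitable water is the column-integrated vapour mass per unit area: PW = (1/g) Σ q̄ Δp, with q in kg/kg and Δp in Pa (1 kg/m² of water = 1 mm).
Layer 1013–820 hPa: Δp = 193 hPa = 19300 Pa, q̄ = 0.0206 kg/kg → 0.0206 × 19300 / 9.8 = 40.57 mm
Layer 820–660 hPa: Δp = 160 hPa = 16000 Pa, q̄ = 0.00859 kg/kg → 0.00859 × 16000 / 9.8 = 14.02 mm
Layer 660–610 hPa: Δp = 50 hPa = 5000 Pa, q̄ = 0.00558 kg/kg → 0.00558 × 5000 / 9.8 = 2.85 mm
Layer 610–250 hPa: Δp = 360 hPa = 36000 Pa, q̄ = 0.00438 kg/kg → 0.00438 × 36000 / 9.8 = 16.09 mm
PW = 40.57 + 14.02 + 2.85 + 16.09 = 73.53 ≈ 73.5 mm.

PW ≈ 73.5 mm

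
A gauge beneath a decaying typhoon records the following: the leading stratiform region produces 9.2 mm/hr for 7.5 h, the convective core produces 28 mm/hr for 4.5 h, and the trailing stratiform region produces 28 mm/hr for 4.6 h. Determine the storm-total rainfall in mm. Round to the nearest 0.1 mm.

Total = Σ Rᵢ Δtᵢ = 9.2 × 7.5 + 28 × 4.5 + 28 × 4.6
      = 69 + 126 + 128.8 = 323.8 mm.

total ≈ 323.8 mm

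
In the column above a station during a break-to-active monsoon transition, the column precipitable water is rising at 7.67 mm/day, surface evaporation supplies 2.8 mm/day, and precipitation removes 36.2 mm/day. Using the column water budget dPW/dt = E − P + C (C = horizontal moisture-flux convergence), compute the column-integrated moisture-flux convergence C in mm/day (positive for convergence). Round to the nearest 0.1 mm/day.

dPW/dt = +7.67 mm/day.
C = dPW/dt − E + P = (+7.67) − 2.8 + 36.2 = 41.1 mm/day.

C ≈ 41.1 mm/day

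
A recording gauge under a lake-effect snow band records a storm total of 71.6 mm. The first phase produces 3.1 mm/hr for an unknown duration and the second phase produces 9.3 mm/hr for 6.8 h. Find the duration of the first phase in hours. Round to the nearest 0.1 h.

Known phases: 9.3 × 6.8 = 63.24 mm.
Remaining depth = 71.6 − 63.24 = 8.36 mm.
Duration = 8.36 / 3.1 = 2.7 h.

duration ≈ 2.7 h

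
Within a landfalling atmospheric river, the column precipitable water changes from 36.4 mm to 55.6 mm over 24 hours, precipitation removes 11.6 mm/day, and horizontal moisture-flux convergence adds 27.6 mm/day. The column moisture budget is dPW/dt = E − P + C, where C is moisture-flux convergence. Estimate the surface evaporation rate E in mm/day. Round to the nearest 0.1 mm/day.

dPW/dt = (55.6 − 36.4) mm / (24/24 day) = +19.200 mm/day.
E = dPW/dt + P − C = (+19.200) + 11.6 − (27.6) = 3.2 mm/day.

E ≈ 3.2 mm/day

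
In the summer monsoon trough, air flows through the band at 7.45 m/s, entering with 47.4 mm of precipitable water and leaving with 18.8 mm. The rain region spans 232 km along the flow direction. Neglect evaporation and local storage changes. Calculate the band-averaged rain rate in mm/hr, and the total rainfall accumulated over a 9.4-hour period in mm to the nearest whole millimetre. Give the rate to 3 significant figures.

R ≈ 3.31 mm/hr; total ≈ 31 mm

Column moisture flux per unit crosswind length is F = V × PW.
Inflow: F_in = 7.45 × 47.4 = 353.13 mm·m/s
Outflow: F_out = 7.45 × 18.8 = 140.06 mm·m/s
Steady-state rate R = (F_in − F_out)/L = (353.13 − 140.06) / 232000 m = 9.184e-04 mm/s.
R = 9.184e-04 × 3600 = 3.31 mm/hr.
Over 9.4 h: total = 3.31 × 9.4 = 31.114 ≈ 31 mm.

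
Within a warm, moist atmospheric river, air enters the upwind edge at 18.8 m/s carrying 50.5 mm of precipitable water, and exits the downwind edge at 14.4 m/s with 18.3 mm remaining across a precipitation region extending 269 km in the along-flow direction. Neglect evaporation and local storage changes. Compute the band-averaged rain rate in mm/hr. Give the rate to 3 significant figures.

Column moisture flux per unit crosswind length is F = V × PW.
Inflow: F_in = 18.8 × 50.5 = 949.4 mm·m/s
Outflow: F_out = 14.4 × 18.3 = 263.52 mm·m/s
Steady-state rate R = (F_in − F_out)/L = (949.4 − 263.52) / 269000 m = 2.550e-03 mm/s.
R = 2.550e-03 × 3600 = 9.18 mm/hr.

R ≈ 9.18 mm/hr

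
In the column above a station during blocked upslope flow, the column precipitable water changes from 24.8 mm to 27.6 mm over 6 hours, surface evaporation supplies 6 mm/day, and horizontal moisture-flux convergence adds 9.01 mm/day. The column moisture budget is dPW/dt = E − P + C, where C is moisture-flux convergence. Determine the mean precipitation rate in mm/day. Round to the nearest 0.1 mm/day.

P ≈ 3.8 mm/day

dPW/dt = (27.6 − 24.8) mm / (6/24 day) = +11.200 mm/day.
P = E + C − dPW/dt = 6 + (9.01) − (+11.200) = 3.8 mm/day.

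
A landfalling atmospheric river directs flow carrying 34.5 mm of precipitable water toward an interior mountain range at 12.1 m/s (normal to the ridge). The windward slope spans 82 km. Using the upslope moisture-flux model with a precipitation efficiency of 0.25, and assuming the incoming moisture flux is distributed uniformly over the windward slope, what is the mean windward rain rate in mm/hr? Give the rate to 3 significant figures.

R ≈ 4.58 mm/hr

Incoming column moisture flux per unit ridge length: F = V × PW = 12.1 × 34.5 = 417.45 mm·m/s.
Spread over the 82 km slope with efficiency ε = 0.25: R = ε·F/W = 0.25 × 417.45 / 82000 m = 1.273e-03 mm/s.
R = 1.273e-03 × 3600 = 4.58 mm/hr.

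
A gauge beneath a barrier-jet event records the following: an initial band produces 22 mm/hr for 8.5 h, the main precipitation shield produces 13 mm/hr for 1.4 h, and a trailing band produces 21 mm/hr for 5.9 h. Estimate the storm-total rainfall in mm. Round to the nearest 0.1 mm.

total ≈ 329.1 mm

Total = Σ Rᵢ Δtᵢ = 22 × 8.5 + 13 × 1.4 + 21 × 5.9
      = 187 + 18.2 + 123.9 = 329.1 mm.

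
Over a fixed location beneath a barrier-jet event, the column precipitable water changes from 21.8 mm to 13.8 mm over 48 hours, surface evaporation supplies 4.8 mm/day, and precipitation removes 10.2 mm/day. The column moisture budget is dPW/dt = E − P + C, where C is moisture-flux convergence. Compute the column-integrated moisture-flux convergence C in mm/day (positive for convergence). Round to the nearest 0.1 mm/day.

C ≈ 1.4 mm/day

dPW/dt = (13.8 − 21.8) mm / (48/24 day) = -4.000 mm/day.
C = dPW/dt − E + P = (-4.000) − 4.8 + 10.2 = 1.4 mm/day.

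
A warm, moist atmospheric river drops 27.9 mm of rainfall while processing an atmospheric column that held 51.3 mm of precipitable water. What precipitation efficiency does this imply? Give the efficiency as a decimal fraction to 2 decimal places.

ε = rainfall / PW = 27.9 / 51.3 = 0.54.

ε ≈ 0.54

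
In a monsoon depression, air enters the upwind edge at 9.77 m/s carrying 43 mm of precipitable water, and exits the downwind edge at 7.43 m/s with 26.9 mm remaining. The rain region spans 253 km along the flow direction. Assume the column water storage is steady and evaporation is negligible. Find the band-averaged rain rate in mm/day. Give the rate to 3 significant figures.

Column moisture flux per unit crosswind length is F = V × PW.
Inflow: F_in = 9.77 × 43 = 420.11 mm·m/s
Outflow: F_out = 7.43 × 26.9 = 199.867 mm·m/s
Steady-state rate R = (F_in − F_out)/L = (420.11 − 199.867) / 253000 m = 8.705e-04 mm/s.
R = 8.705e-04 × 3600 × 24 = 75.2 mm/day.

R ≈ 75.2 mm/day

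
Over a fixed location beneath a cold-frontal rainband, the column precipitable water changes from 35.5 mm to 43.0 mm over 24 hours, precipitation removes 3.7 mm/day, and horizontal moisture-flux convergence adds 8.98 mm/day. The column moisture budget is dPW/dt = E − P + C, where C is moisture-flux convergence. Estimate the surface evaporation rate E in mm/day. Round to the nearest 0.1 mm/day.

E ≈ 2.2 mm/day

dPW/dt = (43.0 − 35.5) mm / (24/24 day) = +7.500 mm/day.
E = dPW/dt + P − C = (+7.500) + 3.7 − (8.98) = 2.2 mm/day.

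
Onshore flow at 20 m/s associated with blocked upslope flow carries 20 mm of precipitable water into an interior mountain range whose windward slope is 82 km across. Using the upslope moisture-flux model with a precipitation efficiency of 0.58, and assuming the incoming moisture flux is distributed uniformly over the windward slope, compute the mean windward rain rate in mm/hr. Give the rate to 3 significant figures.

Incoming column moisture flux per unit ridge length: F = V × PW = 20 × 20 = 400 mm·m/s.
Spread over the 82 km slope with efficiency ε = 0.58: R = ε·F/W = 0.58 × 400 / 82000 m = 2.829e-03 mm/s.
R = 2.829e-03 × 3600 = 10.2 mm/hr.

R ≈ 10.2 mm/hr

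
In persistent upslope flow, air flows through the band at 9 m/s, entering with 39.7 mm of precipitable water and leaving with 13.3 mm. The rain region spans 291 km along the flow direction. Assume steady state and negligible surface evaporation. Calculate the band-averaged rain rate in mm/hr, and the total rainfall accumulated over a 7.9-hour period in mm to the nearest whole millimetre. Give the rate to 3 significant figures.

R ≈ 2.94 mm/hr; total ≈ 23 mm

Column moisture flux per unit crosswind length is F = V × PW.
Inflow: F_in = 9 × 39.7 = 357.3 mm·m/s
Outflow: F_out = 9 × 13.3 = 119.7 mm·m/s
Steady-state rate R = (F_in − F_out)/L = (357.3 − 119.7) / 291000 m = 8.165e-04 mm/s.
R = 8.165e-04 × 3600 = 2.94 mm/hr.
Over 7.9 h: total = 2.94 × 7.9 = 23.226 ≈ 23 mm.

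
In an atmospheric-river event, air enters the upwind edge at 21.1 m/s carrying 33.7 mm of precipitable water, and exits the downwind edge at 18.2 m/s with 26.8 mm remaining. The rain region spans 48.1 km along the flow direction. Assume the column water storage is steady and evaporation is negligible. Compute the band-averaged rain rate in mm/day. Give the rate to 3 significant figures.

Column moisture flux per unit crosswind length is F = V × PW.
Inflow: F_in = 21.1 × 33.7 = 711.07 mm·m/s
Outflow: F_out = 18.2 × 26.8 = 487.76 mm·m/s
Steady-state rate R = (F_in − F_out)/L = (711.07 − 487.76) / 48100 m = 4.643e-03 mm/s.
R = 4.643e-03 × 3600 × 24 = 401 mm/day.

R ≈ 401 mm/day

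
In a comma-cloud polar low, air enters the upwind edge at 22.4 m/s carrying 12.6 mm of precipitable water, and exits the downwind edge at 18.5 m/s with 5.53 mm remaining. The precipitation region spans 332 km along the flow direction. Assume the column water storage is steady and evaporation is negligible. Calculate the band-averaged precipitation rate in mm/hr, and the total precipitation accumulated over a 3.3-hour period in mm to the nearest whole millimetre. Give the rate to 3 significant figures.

R ≈ 1.95 mm/hr; total ≈ 6 mm

Column moisture flux per unit crosswind length is F = V × PW.
Inflow: F_in = 22.4 × 12.6 = 282.24 mm·m/s
Outflow: F_out = 18.5 × 5.53 = 102.305 mm·m/s
Steady-state rate R = (F_in − F_out)/L = (282.24 − 102.305) / 332000 m = 5.420e-04 mm/s.
R = 5.420e-04 × 3600 = 1.95 mm/hr.
Over 3.3 h: total = 1.95 × 3.3 = 6.435 ≈ 6 mm.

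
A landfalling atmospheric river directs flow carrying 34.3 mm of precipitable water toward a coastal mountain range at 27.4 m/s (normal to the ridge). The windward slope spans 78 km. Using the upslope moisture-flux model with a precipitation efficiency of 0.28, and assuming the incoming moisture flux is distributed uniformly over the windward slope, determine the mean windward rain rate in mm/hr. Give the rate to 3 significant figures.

R ≈ 12.1 mm/hr

Incoming column moisture flux per unit ridge length: F = V × PW = 27.4 × 34.3 = 939.82 mm·m/s.
Spread over the 78 km slope with efficiency ε = 0.28: R = ε·F/W = 0.28 × 939.82 / 78000 m = 3.374e-03 mm/s.
R = 3.374e-03 × 3600 = 12.1 mm/hr.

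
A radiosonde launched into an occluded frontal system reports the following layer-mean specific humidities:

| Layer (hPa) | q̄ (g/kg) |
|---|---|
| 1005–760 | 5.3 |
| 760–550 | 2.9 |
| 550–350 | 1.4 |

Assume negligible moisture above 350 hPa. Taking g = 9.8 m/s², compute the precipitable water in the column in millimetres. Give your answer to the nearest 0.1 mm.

PW ≈ 22.3 mm

Precipitable water is the column-integrated vapour mass per unit area: PW = (1/g) Σ q̄ Δp, with q in kg/kg and Δp in Pa (1 kg/m² of water = 1 mm).
Layer 1005–760 hPa: Δp = 245 hPa = 24500 Pa, q̄ = 0.0053 kg/kg → 0.0053 × 24500 / 9.8 = 13.25 mm
Layer 760–550 hPa: Δp = 210 hPa = 21000 Pa, q̄ = 0.0029 kg/kg → 0.0029 × 21000 / 9.8 = 6.21 mm
Layer 550–350 hPa: Δp = 200 hPa = 20000 Pa, q̄ = 0.0014 kg/kg → 0.0014 × 20000 / 9.8 = 2.86 mm
PW = 13.25 + 6.21 + 2.86 = 22.32 ≈ 22.3 mm.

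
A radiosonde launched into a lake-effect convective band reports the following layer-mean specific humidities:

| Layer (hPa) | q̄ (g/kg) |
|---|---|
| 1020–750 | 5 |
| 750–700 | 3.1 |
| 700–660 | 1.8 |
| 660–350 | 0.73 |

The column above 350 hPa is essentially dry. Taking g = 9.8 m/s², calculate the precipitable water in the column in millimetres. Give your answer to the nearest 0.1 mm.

PW ≈ 18.4 mm

Precipitable water is the column-integrated vapour mass per unit area: PW = (1/g) Σ q̄ Δp, with q in kg/kg and Δp in Pa (1 kg/m² of water = 1 mm).
Layer 1020–750 hPa: Δp = 270 hPa = 27000 Pa, q̄ = 0.005 kg/kg → 0.005 × 27000 / 9.8 = 13.78 mm
Layer 750–700 hPa: Δp = 50 hPa = 5000 Pa, q̄ = 0.0031 kg/kg → 0.0031 × 5000 / 9.8 = 1.58 mm
Layer 700–660 hPa: Δp = 40 hPa = 4000 Pa, q̄ = 0.0018 kg/kg → 0.0018 × 4000 / 9.8 = 0.73 mm
Layer 660–350 hPa: Δp = 310 hPa = 31000 Pa, q̄ = 0.00073 kg/kg → 0.00073 × 31000 / 9.8 = 2.31 mm
PW = 13.78 + 1.58 + 0.73 + 2.31 = 18.40 ≈ 18.4 mm.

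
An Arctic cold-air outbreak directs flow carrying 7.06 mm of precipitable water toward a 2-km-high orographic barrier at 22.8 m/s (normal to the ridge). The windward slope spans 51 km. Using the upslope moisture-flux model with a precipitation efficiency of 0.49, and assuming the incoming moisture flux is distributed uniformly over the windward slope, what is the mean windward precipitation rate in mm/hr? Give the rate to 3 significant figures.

R ≈ 5.57 mm/hr

Incoming column moisture flux per unit ridge length: F = V × PW = 22.8 × 7.06 = 160.968 mm·m/s.
Spread over the 51 km slope with efficiency ε = 0.49: R = ε·F/W = 0.49 × 160.968 / 51000 m = 1.547e-03 mm/s.
R = 1.547e-03 × 3600 = 5.57 mm/hr.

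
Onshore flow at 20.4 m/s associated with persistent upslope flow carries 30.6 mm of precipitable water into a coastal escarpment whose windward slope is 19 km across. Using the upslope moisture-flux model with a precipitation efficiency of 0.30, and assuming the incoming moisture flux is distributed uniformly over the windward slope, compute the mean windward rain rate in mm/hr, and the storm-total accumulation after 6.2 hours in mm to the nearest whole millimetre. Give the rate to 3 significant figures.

Incoming column moisture flux per unit ridge length: F = V × PW = 20.4 × 30.6 = 624.24 mm·m/s.
Spread over the 19 km slope with efficiency ε = 0.30: R = ε·F/W = 0.30 × 624.24 / 19000 m = 9.856e-03 mm/s.
R = 9.856e-03 × 3600 = 35.5 mm/hr.
Over 6.2 h: total = 35.5 × 6.2 = 220.1 ≈ 220 mm.

R ≈ 35.5 mm/hr; total ≈ 220 mm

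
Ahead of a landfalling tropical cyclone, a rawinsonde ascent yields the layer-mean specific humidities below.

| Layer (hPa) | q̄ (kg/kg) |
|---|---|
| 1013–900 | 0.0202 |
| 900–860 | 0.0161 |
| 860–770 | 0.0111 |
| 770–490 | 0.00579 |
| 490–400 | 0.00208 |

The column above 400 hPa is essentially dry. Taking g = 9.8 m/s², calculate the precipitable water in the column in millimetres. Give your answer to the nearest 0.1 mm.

PW ≈ 58.5 mm

Precipitable water is the column-integrated vapour mass per unit area: PW = (1/g) Σ q̄ Δp, with q in kg/kg and Δp in Pa (1 kg/m² of water = 1 mm).
Layer 1013–900 hPa: Δp = 113 hPa = 11300 Pa, q̄ = 0.0202 kg/kg → 0.0202 × 11300 / 9.8 = 23.29 mm
Layer 900–860 hPa: Δp = 40 hPa = 4000 Pa, q̄ = 0.0161 kg/kg → 0.0161 × 4000 / 9.8 = 6.57 mm
Layer 860–770 hPa: Δp = 90 hPa = 9000 Pa, q̄ = 0.0111 kg/kg → 0.0111 × 9000 / 9.8 = 10.19 mm
Layer 770–490 hPa: Δp = 280 hPa = 28000 Pa, q̄ = 0.00579 kg/kg → 0.00579 × 28000 / 9.8 = 16.54 mm
Layer 490–400 hPa: Δp = 90 hPa = 9000 Pa, q̄ = 0.00208 kg/kg → 0.00208 × 9000 / 9.8 = 1.91 mm
PW = 23.29 + 6.57 + 10.19 + 16.54 + 1.91 = 58.50 ≈ 58.5 mm.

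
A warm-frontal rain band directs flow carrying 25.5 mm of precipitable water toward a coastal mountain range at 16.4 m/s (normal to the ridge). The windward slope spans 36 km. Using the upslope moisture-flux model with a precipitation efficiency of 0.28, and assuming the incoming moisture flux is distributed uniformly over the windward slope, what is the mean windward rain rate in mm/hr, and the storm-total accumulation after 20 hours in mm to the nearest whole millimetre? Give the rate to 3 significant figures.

Incoming column moisture flux per unit ridge length: F = V × PW = 16.4 × 25.5 = 418.2 mm·m/s.
Spread over the 36 km slope with efficiency ε = 0.28: R = ε·F/W = 0.28 × 418.2 / 36000 m = 3.253e-03 mm/s.
R = 3.253e-03 × 3600 = 11.7 mm/hr.
Over 20 h: total = 11.7 × 20 = 234 mm.

R ≈ 11.7 mm/hr; total ≈ 234 mm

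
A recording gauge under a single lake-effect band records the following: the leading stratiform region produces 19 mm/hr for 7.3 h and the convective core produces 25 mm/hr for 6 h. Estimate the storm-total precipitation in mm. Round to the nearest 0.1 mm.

total ≈ 288.7 mm

Total = Σ Rᵢ Δtᵢ = 19 × 7.3 + 25 × 6
      = 138.7 + 150 = 288.7 mm.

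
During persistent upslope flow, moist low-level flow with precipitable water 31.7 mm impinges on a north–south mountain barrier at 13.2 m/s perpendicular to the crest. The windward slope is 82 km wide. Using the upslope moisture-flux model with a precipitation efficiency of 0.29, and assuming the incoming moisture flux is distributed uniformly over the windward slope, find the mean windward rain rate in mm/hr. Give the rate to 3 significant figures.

Incoming column moisture flux per unit ridge length: F = V × PW = 13.2 × 31.7 = 418.44 mm·m/s.
Spread over the 82 km slope with efficiency ε = 0.29: R = ε·F/W = 0.29 × 418.44 / 82000 m = 1.480e-03 mm/s.
R = 1.480e-03 × 3600 = 5.33 mm/hr.

R ≈ 5.33 mm/hr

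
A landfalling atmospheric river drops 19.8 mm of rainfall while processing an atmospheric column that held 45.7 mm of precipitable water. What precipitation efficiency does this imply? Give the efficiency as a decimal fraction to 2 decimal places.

ε = rainfall / PW = 19.8 / 45.7 = 0.43.

ε ≈ 0.43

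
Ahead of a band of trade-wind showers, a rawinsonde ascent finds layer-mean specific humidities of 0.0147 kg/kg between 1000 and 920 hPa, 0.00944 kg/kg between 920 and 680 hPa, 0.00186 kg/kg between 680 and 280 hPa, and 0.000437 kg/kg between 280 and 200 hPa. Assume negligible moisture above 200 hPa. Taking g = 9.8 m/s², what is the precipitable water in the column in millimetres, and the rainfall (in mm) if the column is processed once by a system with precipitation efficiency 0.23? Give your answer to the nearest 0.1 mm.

PW ≈ 43.1 mm; rainfall ≈ 9.9 mm

Precipitable water is the column-integrated vapour mass per unit area: PW = (1/g) Σ q̄ Δp, with q in kg/kg and Δp in Pa (1 kg/m² of water = 1 mm).
Layer 1000–920 hPa: Δp = 80 hPa = 8000 Pa, q̄ = 0.0147 kg/kg → 0.0147 × 8000 / 9.8 = 12.00 mm
Layer 920–680 hPa: Δp = 240 hPa = 24000 Pa, q̄ = 0.00944 kg/kg → 0.00944 × 24000 / 9.8 = 23.12 mm
Layer 680–280 hPa: Δp = 400 hPa = 40000 Pa, q̄ = 0.00186 kg/kg → 0.00186 × 40000 / 9.8 = 7.59 mm
Layer 280–200 hPa: Δp = 80 hPa = 8000 Pa, q̄ = 0.000437 kg/kg → 0.000437 × 8000 / 9.8 = 0.36 mm
PW = 12.00 + 23.12 + 7.59 + 0.36 = 43.07 ≈ 43.1 mm.
Rainfall = ε × PW = 0.23 × 43.1 = 9.9 mm.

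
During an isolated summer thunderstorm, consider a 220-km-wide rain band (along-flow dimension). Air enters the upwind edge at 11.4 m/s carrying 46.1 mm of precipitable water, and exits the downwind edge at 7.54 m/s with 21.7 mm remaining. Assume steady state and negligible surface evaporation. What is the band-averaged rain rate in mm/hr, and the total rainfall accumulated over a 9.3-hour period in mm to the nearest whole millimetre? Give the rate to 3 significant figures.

Column moisture flux per unit crosswind length is F = V × PW.
Inflow: F_in = 11.4 × 46.1 = 525.54 mm·m/s
Outflow: F_out = 7.54 × 21.7 = 163.618 mm·m/s
Steady-state rate R = (F_in − F_out)/L = (525.54 − 163.618) / 220000 m = 1.645e-03 mm/s.
R = 1.645e-03 × 3600 = 5.92 mm/hr.
Over 9.3 h: total = 5.92 × 9.3 = 55.056 ≈ 55 mm.

R ≈ 5.92 mm/hr; total ≈ 55 mm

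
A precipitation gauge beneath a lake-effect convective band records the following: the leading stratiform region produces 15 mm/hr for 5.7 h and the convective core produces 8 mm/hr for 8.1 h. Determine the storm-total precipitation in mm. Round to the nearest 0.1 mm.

total ≈ 150.3 mm

Total = Σ Rᵢ Δtᵢ = 15 × 5.7 + 8 × 8.1
      = 85.5 + 64.8 = 150.3 mm.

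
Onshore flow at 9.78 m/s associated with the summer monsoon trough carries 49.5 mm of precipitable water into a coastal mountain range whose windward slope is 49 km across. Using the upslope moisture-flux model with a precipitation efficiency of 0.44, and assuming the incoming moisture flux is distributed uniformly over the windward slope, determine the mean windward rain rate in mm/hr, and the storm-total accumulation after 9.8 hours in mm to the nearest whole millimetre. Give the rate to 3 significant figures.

R ≈ 15.6 mm/hr; total ≈ 153 mm

Incoming column moisture flux per unit ridge length: F = V × PW = 9.78 × 49.5 = 484.11 mm·m/s.
Spread over the 49 km slope with efficiency ε = 0.44: R = ε·F/W = 0.44 × 484.11 / 49000 m = 4.347e-03 mm/s.
R = 4.347e-03 × 3600 = 15.6 mm/hr.
Over 9.8 h: total = 15.6 × 9.8 = 152.88 ≈ 153 mm.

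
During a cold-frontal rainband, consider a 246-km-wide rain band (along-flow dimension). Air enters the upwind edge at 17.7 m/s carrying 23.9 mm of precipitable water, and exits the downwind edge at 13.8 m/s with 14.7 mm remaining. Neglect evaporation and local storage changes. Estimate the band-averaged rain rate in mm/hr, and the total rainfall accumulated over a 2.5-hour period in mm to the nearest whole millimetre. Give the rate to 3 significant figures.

Column moisture flux per unit crosswind length is F = V × PW.
Inflow: F_in = 17.7 × 23.9 = 423.03 mm·m/s
Outflow: F_out = 13.8 × 14.7 = 202.86 mm·m/s
Steady-state rate R = (F_in − F_out)/L = (423.03 − 202.86) / 246000 m = 8.950e-04 mm/s.
R = 8.950e-04 × 3600 = 3.22 mm/hr.
Over 2.5 h: total = 3.22 × 2.5 = 8.05 ≈ 8 mm.

R ≈ 3.22 mm/hr; total ≈ 8 mm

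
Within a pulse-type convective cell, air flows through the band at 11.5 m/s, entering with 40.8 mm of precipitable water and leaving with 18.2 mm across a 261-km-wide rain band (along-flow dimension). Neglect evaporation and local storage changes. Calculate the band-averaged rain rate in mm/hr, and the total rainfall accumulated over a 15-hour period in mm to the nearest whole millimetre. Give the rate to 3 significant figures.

R ≈ 3.58 mm/hr; total ≈ 54 mm

Column moisture flux per unit crosswind length is F = V × PW.
Inflow: F_in = 11.5 × 40.8 = 469.2 mm·m/s
Outflow: F_out = 11.5 × 18.2 = 209.3 mm·m/s
Steady-state rate R = (F_in − F_out)/L = (469.2 − 209.3) / 261000 m = 9.958e-04 mm/s.
R = 9.958e-04 × 3600 = 3.58 mm/hr.
Over 15 h: total = 3.58 × 15 = 53.7 ≈ 54 mm.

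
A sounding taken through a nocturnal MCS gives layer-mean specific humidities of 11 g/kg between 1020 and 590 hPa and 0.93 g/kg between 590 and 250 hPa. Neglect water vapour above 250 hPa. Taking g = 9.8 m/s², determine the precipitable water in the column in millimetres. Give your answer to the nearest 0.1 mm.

Precipitable water is the column-integrated vapour mass per unit area: PW = (1/g) Σ q̄ Δp, with q in kg/kg and Δp in Pa (1 kg/m² of water = 1 mm).
Layer 1020–590 hPa: Δp = 430 hPa = 43000 Pa, q̄ = 0.011 kg/kg → 0.011 × 43000 / 9.8 = 48.27 mm
Layer 590–250 hPa: Δp = 340 hPa = 34000 Pa, q̄ = 0.00093 kg/kg → 0.00093 × 34000 / 9.8 = 3.23 mm
PW = 48.27 + 3.23 = 51.50 ≈ 51.5 mm.

PW ≈ 51.5 mm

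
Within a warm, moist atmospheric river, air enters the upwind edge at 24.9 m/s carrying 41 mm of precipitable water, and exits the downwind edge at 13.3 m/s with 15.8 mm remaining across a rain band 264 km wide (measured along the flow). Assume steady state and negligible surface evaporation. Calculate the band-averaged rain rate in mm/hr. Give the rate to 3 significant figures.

Column moisture flux per unit crosswind length is F = V × PW.
Inflow: F_in = 24.9 × 41 = 1020.9 mm·m/s
Outflow: F_out = 13.3 × 15.8 = 210.14 mm·m/s
Steady-state rate R = (F_in − F_out)/L = (1020.9 − 210.14) / 264000 m = 3.071e-03 mm/s.
R = 3.071e-03 × 3600 = 11.1 mm/hr.

R ≈ 11.1 mm/hr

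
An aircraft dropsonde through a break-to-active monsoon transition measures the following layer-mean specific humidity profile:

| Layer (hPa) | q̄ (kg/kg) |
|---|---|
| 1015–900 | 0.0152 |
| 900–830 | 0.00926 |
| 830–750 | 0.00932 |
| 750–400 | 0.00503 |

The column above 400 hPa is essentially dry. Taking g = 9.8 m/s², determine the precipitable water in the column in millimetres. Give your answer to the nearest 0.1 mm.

Precipitable water is the column-integrated vapour mass per unit area: PW = (1/g) Σ q̄ Δp, with q in kg/kg and Δp in Pa (1 kg/m² of water = 1 mm).
Layer 1015–900 hPa: Δp = 115 hPa = 11500 Pa, q̄ = 0.0152 kg/kg → 0.0152 × 11500 / 9.8 = 17.84 mm
Layer 900–830 hPa: Δp = 70 hPa = 7000 Pa, q̄ = 0.00926 kg/kg → 0.00926 × 7000 / 9.8 = 6.61 mm
Layer 830–750 hPa: Δp = 80 hPa = 8000 Pa, q̄ = 0.00932 kg/kg → 0.00932 × 8000 / 9.8 = 7.61 mm
Layer 750–400 hPa: Δp = 350 hPa = 35000 Pa, q̄ = 0.00503 kg/kg → 0.00503 × 35000 / 9.8 = 17.96 mm
PW = 17.84 + 6.61 + 7.61 + 17.96 = 50.02 ≈ 50.0 mm.

PW ≈ 50.0 mm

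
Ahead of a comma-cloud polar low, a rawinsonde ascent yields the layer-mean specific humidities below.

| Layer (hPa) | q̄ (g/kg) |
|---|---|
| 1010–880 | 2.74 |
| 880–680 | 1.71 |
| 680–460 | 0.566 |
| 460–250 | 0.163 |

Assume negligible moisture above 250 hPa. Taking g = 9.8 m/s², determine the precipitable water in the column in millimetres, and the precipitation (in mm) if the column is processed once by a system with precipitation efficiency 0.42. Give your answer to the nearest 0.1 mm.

PW ≈ 8.7 mm; precipitation ≈ 3.7 mm

Precipitable water is the column-integrated vapour mass per unit area: PW = (1/g) Σ q̄ Δp, with q in kg/kg and Δp in Pa (1 kg/m² of water = 1 mm).
Layer 1010–880 hPa: Δp = 130 hPa = 13000 Pa, q̄ = 0.00274 kg/kg → 0.00274 × 13000 / 9.8 = 3.63 mm
Layer 880–680 hPa: Δp = 200 hPa = 20000 Pa, q̄ = 0.00171 kg/kg → 0.00171 × 20000 / 9.8 = 3.49 mm
Layer 680–460 hPa: Δp = 220 hPa = 22000 Pa, q̄ = 0.000566 kg/kg → 0.000566 × 22000 / 9.8 = 1.27 mm
Layer 460–250 hPa: Δp = 210 hPa = 21000 Pa, q̄ = 0.000163 kg/kg → 0.000163 × 21000 / 9.8 = 0.35 mm
PW = 3.63 + 3.49 + 1.27 + 0.35 = 8.74 ≈ 8.7 mm.
Precipitation = ε × PW = 0.42 × 8.7 = 3.7 mm.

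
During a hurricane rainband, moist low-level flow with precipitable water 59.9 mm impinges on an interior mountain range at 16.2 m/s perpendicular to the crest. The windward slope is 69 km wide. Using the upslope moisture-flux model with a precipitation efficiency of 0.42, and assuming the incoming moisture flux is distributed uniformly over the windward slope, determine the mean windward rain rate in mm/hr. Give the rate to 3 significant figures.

R ≈ 21.3 mm/hr

Incoming column moisture flux per unit ridge length: F = V × PW = 16.2 × 59.9 = 970.38 mm·m/s.
Spread over the 69 km slope with efficiency ε = 0.42: R = ε·F/W = 0.42 × 970.38 / 69000 m = 5.907e-03 mm/s.
R = 5.907e-03 × 3600 = 21.3 mm/hr.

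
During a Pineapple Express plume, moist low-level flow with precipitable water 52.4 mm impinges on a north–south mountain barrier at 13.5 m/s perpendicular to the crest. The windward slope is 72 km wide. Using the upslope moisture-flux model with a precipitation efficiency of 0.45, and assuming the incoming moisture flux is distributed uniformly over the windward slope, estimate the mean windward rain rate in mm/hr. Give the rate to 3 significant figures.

R ≈ 15.9 mm/hr

Incoming column moisture flux per unit ridge length: F = V × PW = 13.5 × 52.4 = 707.4 mm·m/s.
Spread over the 72 km slope with efficiency ε = 0.45: R = ε·F/W = 0.45 × 707.4 / 72000 m = 4.421e-03 mm/s.
R = 4.421e-03 × 3600 = 15.9 mm/hr.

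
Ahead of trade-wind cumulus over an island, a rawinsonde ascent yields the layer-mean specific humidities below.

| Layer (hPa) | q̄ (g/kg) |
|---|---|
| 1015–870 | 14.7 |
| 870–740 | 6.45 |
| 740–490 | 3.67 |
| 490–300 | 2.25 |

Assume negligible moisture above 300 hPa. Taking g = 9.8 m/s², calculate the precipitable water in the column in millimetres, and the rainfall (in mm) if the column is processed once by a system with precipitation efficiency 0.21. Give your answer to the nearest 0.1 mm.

PW ≈ 44.0 mm; rainfall ≈ 9.2 mm

Precipitable water is the column-integrated vapour mass per unit area: PW = (1/g) Σ q̄ Δp, with q in kg/kg and Δp in Pa (1 kg/m² of water = 1 mm).
Layer 1015–870 hPa: Δp = 145 hPa = 14500 Pa, q̄ = 0.0147 kg/kg → 0.0147 × 14500 / 9.8 = 21.75 mm
Layer 870–740 hPa: Δp = 130 hPa = 13000 Pa, q̄ = 0.00645 kg/kg → 0.00645 × 13000 / 9.8 = 8.56 mm
Layer 740–490 hPa: Δp = 250 hPa = 25000 Pa, q̄ = 0.00367 kg/kg → 0.00367 × 25000 / 9.8 = 9.36 mm
Layer 490–300 hPa: Δp = 190 hPa = 19000 Pa, q̄ = 0.00225 kg/kg → 0.00225 × 19000 / 9.8 = 4.36 mm
PW = 21.75 + 8.56 + 9.36 + 4.36 = 44.03 ≈ 44.0 mm.
Rainfall = ε × PW = 0.21 × 44.0 = 9.2 mm.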